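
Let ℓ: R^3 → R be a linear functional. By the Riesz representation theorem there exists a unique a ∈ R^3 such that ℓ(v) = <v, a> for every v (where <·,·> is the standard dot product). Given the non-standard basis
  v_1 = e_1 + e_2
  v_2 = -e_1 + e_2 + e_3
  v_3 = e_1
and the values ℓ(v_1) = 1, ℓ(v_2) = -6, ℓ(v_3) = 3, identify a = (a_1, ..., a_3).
a = (3, -2, -1)

Write a = (a_1, ..., a_3) in the standard basis. For each basis vector v_i, ℓ(v_i) = <v_i, a> is a linear equation in the a_j's. Collect the n equations into a matrix system V a = ℓ, where row i of V is v_i (expressed in the standard basis). Since V is invertible (lower-triangular with 1s on the diagonal, up to permutation), solve by back-substitution:
  V =
[[1, 1, 0],
 [-1, 1, 1],
 [1, 0, 0]]
  V a = (1, -6, 3)
Solving gives a = (3, -2, -1).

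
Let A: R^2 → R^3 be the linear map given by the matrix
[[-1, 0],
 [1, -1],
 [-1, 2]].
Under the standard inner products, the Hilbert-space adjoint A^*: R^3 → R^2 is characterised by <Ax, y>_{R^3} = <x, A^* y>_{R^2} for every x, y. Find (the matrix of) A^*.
A^* = A^T =
[[-1, 1, -1],
 [0, -1, 2]]

For real matrices with standard dot products, the defining identity <Ax, y> = <x, A^* y> gives (Ax)^T y = x^T (A^*) y, i.e. x^T A^T y = x^T (A^*) y. Since this holds for all x, y, we must have A^* = A^T. Therefore
A^* =
[[-1, 1, -1],
 [0, -1, 2]].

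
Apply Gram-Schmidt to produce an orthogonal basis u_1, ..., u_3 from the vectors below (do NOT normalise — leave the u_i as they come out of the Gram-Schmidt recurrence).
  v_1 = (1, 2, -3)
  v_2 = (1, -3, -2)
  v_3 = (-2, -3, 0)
Orthogonal basis:
  u_1 = (1, 2, -3)
  u_2 = (13/14, -22/7, -25/14)
  u_3 = (-29/15, -29/195, -29/39)

Apply the Gram-Schmidt recurrence
  u_1 = v_1
  u_i = v_i − Σ_{j<i} ((v_i · u_j) / (u_j · u_j)) · u_j.

Step by step this gives:
  u_1 = (1, 2, -3)
  u_2 = (13/14, -22/7, -25/14)
  u_3 = (-29/15, -29/195, -29/39)

Orthogonality check:
  u_2 · u_1 = 0 (should be 0)
  u_3 · u_1 = 0 (should be 0)
  u_3 · u_2 = 0 (should be 0)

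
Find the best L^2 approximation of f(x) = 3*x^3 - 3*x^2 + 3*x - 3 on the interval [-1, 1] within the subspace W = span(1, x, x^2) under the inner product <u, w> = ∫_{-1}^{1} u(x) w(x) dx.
g(x) = -3*x^2 + 24*x/5 - 3

The best approximation g ∈ W is the orthogonal projection of f onto W. Writing g = a_0 + a_1 x + a_2 x^2, the coefficients solve the normal equations G · a = b where
  G_{ij} = <φ_i, φ_j> and b_i = <f, φ_i>, with φ_0 = 1, φ_1 = x, φ_2 = x^2.
G =
  [2, 0, 2/3]
  [0, 2/3, 0]
  [2/3, 0, 2/5],
b = (-8, 16/5, -16/5).
Solving gives a_0 = -3, a_1 = 24/5, a_2 = -3, so
  g(x) = -3*x^2 + 24*x/5 - 3.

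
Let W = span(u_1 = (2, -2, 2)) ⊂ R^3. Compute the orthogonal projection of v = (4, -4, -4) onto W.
proj_W(v) = (4/3, -4/3, 4/3)

Set up U = [u_1 | ... | u_1] ∈ R^(3×1). The projector onto W = col(U) is P = U (U^T U)^(-1) U^T.
Compute U^T U =
  [12],
and U^T v = (8).
Solve U^T U · c = U^T v for the coefficients: c = (2/3). The projection is proj_W(v) = U c.
Check: (v - proj_W(v)) · u_1 = 0  (should be 0).
Result: proj_W(v) = (4/3, -4/3, 4/3).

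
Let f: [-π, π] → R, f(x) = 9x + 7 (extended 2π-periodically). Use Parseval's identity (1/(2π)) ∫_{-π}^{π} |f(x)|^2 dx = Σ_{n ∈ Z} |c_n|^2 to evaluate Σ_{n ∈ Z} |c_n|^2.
Σ |c_n|^2 = 27π^2 + 49

Expand and integrate term by term over [-π, π]:
  ∫ (9x)^2 dx = 81·(2π^3/3); ∫ 2·9·(7)·x dx = 0 (odd integrand); ∫ 7^2 dx = 49·2π.
So (1/(2π)) ∫_{-π}^{π} (9x + 7)^2 dx = 81π^2/3 + 49 = 27π^2 + 49.
Parseval ⇒ Σ |c_n|^2 = 27π^2 + 49.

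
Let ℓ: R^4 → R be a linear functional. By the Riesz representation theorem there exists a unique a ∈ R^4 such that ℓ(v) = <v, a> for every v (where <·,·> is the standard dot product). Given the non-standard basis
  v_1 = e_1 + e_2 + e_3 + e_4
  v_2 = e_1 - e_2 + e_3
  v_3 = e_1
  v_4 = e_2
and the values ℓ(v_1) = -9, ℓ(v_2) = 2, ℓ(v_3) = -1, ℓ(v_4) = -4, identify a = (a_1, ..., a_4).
a = (-1, -4, -1, -3)

Write a = (a_1, ..., a_4) in the standard basis. For each basis vector v_i, ℓ(v_i) = <v_i, a> is a linear equation in the a_j's. Collect the n equations into a matrix system V a = ℓ, where row i of V is v_i (expressed in the standard basis). Since V is invertible (lower-triangular with 1s on the diagonal, up to permutation), solve by back-substitution:
  V =
[[1, 1, 1, 1],
 [1, -1, 1, 0],
 [1, 0, 0, 0],
 [0, 1, 0, 0]]
  V a = (-9, 2, -1, -4)
Solving gives a = (-1, -4, -1, -3).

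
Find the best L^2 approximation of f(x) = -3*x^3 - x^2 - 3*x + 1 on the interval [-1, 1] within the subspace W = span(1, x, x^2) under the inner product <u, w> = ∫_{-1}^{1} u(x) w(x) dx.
g(x) = -x^2 - 24*x/5 + 1

The best approximation g ∈ W is the orthogonal projection of f onto W. Writing g = a_0 + a_1 x + a_2 x^2, the coefficients solve the normal equations G · a = b where
  G_{ij} = <φ_i, φ_j> and b_i = <f, φ_i>, with φ_0 = 1, φ_1 = x, φ_2 = x^2.
G =
  [2, 0, 2/3]
  [0, 2/3, 0]
  [2/3, 0, 2/5],
b = (4/3, -16/5, 4/15).
Solving gives a_0 = 1, a_1 = -24/5, a_2 = -1, so
  g(x) = -x^2 - 24*x/5 + 1.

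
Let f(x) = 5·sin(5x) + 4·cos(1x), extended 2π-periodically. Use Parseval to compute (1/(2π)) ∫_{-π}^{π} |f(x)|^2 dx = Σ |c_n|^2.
Σ |c_n|^2 = 41/2

Expand |f|^2 and use orthogonality of {sin(nx), cos(mx)} on [-π, π]:
  ∫_{-π}^{π} sin(nx)^2 dx = π, ∫ cos(mx)^2 dx = π, and cross terms integrate to 0.
So ∫_{-π}^{π} f(x)^2 dx = 5^2 · π + 4^2 · π = (25 + 16)π.
Divide by 2π: (25 + 16)/2 = 41/2.
By Parseval, this equals Σ |c_n|^2.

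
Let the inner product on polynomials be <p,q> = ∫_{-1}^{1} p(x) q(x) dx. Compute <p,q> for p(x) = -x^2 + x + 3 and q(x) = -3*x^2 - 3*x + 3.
<p,q> = 46/5

Expand the product: p(x)·q(x) = 3*x^4 - 15*x^2 - 6*x + 9.
∫_{-1}^{1} of each monomial x^k gives [2/(k+1) if k even, 0 if k odd]. Integrating term-by-term (or equivalently evaluating the antiderivative F(x) = 3*x^5/5 - 5*x^3 - 3*x^2 + 9*x at the endpoints):
  F(1) − F(−1) = 8/5 − (-38/5) = 46/5.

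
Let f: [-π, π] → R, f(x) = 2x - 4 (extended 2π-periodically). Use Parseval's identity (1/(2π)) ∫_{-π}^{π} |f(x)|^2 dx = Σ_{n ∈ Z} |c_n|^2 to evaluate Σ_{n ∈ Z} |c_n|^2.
Σ |c_n|^2 = 4π^2/3 + 16

Expand and integrate term by term over [-π, π]:
  ∫ (2x)^2 dx = 4·(2π^3/3); ∫ 2·2·(-4)·x dx = 0 (odd integrand); ∫ (-4)^2 dx = 16·2π.
So (1/(2π)) ∫_{-π}^{π} (2x - 4)^2 dx = 4π^2/3 + 16 = 4π^2/3 + 16.
Parseval ⇒ Σ |c_n|^2 = 4π^2/3 + 16.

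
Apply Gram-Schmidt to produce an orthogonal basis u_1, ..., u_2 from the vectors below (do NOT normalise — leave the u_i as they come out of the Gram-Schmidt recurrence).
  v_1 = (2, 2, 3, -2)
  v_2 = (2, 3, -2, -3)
Orthogonal basis:
  u_1 = (2, 2, 3, -2)
  u_2 = (22/21, 43/21, -24/7, -43/21)

Apply the Gram-Schmidt recurrence
  u_1 = v_1
  u_i = v_i − Σ_{j<i} ((v_i · u_j) / (u_j · u_j)) · u_j.

Step by step this gives:
  u_1 = (2, 2, 3, -2)
  u_2 = (22/21, 43/21, -24/7, -43/21)

Orthogonality check:
  u_2 · u_1 = 0 (should be 0)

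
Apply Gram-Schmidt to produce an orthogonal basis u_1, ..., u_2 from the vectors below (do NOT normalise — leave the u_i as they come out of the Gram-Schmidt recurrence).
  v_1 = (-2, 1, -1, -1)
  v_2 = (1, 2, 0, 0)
Orthogonal basis:
  u_1 = (-2, 1, -1, -1)
  u_2 = (1, 2, 0, 0)

Apply the Gram-Schmidt recurrence
  u_1 = v_1
  u_i = v_i − Σ_{j<i} ((v_i · u_j) / (u_j · u_j)) · u_j.

Step by step this gives:
  u_1 = (-2, 1, -1, -1)
  u_2 = (1, 2, 0, 0)

Orthogonality check:
  u_2 · u_1 = 0 (should be 0)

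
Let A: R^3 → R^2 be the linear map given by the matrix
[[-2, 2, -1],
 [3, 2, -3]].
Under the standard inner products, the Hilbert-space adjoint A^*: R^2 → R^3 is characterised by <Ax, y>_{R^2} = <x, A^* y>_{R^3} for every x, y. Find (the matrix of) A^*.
A^* = A^T =
[[-2, 3],
 [2, 2],
 [-1, -3]]

For real matrices with standard dot products, the defining identity <Ax, y> = <x, A^* y> gives (Ax)^T y = x^T (A^*) y, i.e. x^T A^T y = x^T (A^*) y. Since this holds for all x, y, we must have A^* = A^T. Therefore
A^* =
[[-2, 3],
 [2, 2],
 [-1, -3]].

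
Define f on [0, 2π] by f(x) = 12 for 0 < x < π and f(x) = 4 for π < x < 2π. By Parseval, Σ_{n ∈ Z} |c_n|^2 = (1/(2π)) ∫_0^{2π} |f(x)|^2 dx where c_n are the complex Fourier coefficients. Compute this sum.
Σ |c_n|^2 = 80

Parseval equates the L^2 energy of f (normalised by 1/(2π)) with the ℓ^2 sum of its Fourier coefficients: (1/(2π)) ∫_0^{2π} |f|^2 = Σ |c_n|^2.
Compute the left side: (1/(2π)) [∫_0^π 12^2 dx + ∫_π^{2π} 4^2 dx] = (1/(2π)) · (144π + 16π) = (144 + 16)/2 = 80.
So Σ_{n ∈ Z} |c_n|^2 = 80.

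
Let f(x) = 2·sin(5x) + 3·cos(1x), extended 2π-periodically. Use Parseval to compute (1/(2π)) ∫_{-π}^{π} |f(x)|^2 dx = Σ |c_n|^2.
Σ |c_n|^2 = 13/2

Expand |f|^2 and use orthogonality of {sin(nx), cos(mx)} on [-π, π]:
  ∫_{-π}^{π} sin(nx)^2 dx = π, ∫ cos(mx)^2 dx = π, and cross terms integrate to 0.
So ∫_{-π}^{π} f(x)^2 dx = 2^2 · π + 3^2 · π = (4 + 9)π.
Divide by 2π: (4 + 9)/2 = 13/2.
By Parseval, this equals Σ |c_n|^2.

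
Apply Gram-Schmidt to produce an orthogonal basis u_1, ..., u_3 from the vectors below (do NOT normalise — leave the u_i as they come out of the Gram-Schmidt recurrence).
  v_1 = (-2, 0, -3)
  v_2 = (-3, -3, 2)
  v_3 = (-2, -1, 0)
Orthogonal basis:
  u_1 = (-2, 0, -3)
  u_2 = (-3, -3, 2)
  u_3 = (-45/286, 5/22, 15/143)

Apply the Gram-Schmidt recurrence
  u_1 = v_1
  u_i = v_i − Σ_{j<i} ((v_i · u_j) / (u_j · u_j)) · u_j.

Step by step this gives:
  u_1 = (-2, 0, -3)
  u_2 = (-3, -3, 2)
  u_3 = (-45/286, 5/22, 15/143)

Orthogonality check:
  u_2 · u_1 = 0 (should be 0)
  u_3 · u_1 = 0 (should be 0)
  u_3 · u_2 = 0 (should be 0)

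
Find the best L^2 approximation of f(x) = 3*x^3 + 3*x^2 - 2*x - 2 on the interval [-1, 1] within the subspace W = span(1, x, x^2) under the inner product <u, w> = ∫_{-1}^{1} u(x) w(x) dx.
g(x) = 3*x^2 - x/5 - 2

The best approximation g ∈ W is the orthogonal projection of f onto W. Writing g = a_0 + a_1 x + a_2 x^2, the coefficients solve the normal equations G · a = b where
  G_{ij} = <φ_i, φ_j> and b_i = <f, φ_i>, with φ_0 = 1, φ_1 = x, φ_2 = x^2.
G =
  [2, 0, 2/3]
  [0, 2/3, 0]
  [2/3, 0, 2/5],
b = (-2, -2/15, -2/15).
Solving gives a_0 = -2, a_1 = -1/5, a_2 = 3, so
  g(x) = 3*x^2 - x/5 - 2.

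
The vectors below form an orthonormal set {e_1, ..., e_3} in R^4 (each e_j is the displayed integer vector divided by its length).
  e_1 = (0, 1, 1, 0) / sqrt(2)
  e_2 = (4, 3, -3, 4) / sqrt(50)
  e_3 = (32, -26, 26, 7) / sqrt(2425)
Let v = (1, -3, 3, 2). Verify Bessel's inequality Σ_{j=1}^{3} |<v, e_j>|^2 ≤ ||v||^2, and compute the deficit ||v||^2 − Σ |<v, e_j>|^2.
Σ |<v, e_j>|^2 = 1702/97; ||v||^2 = 23; deficit = 529/97

Write each e_j = u_j / sqrt(<u_j, u_j>) where u_j is the displayed integer vector. Then <v, e_j> = <v, u_j> / sqrt(<u_j, u_j>), so |<v, e_j>|^2 = <v, u_j>^2 / <u_j, u_j>.
Coefficients: <v, e_1> = 0/sqrt(2), <v, e_2> = -6/sqrt(50), <v, e_3> = 202/sqrt(2425).
Square and sum: Σ |<v, e_j>|^2 = 1702/97.
Compute ||v||^2 = v·v = 23.
Deficit = 23 − 1702/97 = 529/97 ≥ 0, confirming Bessel's inequality. (The deficit equals ||v − Σ <v,e_j> e_j||^2, the squared distance from v to span{e_j}.)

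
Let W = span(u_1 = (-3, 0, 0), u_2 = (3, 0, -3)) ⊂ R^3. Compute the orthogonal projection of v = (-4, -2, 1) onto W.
proj_W(v) = (-4, 0, 1)

Set up U = [u_1 | ... | u_2] ∈ R^(3×2). The projector onto W = col(U) is P = U (U^T U)^(-1) U^T.
Compute U^T U =
  [9, -9]
  [-9, 18],
and U^T v = (12, -15).
Solve U^T U · c = U^T v for the coefficients: c = (1, -1/3). The projection is proj_W(v) = U c.
Check: (v - proj_W(v)) · u_1 = 0  (should be 0).
Check: (v - proj_W(v)) · u_2 = 0  (should be 0).
Result: proj_W(v) = (-4, 0, 1).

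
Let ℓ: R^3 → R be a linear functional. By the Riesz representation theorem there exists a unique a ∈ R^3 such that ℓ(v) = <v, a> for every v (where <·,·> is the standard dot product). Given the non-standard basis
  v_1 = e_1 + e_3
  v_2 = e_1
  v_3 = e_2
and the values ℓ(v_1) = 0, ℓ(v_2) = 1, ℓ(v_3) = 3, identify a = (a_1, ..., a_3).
a = (1, 3, -1)

Write a = (a_1, ..., a_3) in the standard basis. For each basis vector v_i, ℓ(v_i) = <v_i, a> is a linear equation in the a_j's. Collect the n equations into a matrix system V a = ℓ, where row i of V is v_i (expressed in the standard basis). Since V is invertible (lower-triangular with 1s on the diagonal, up to permutation), solve by back-substitution:
  V =
[[1, 0, 1],
 [1, 0, 0],
 [0, 1, 0]]
  V a = (0, 1, 3)
Solving gives a = (1, 3, -1).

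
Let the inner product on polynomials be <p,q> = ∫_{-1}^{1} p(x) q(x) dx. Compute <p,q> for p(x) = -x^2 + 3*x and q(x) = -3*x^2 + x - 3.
<p,q> = 26/5

Expand the product: p(x)·q(x) = 3*x^4 - 10*x^3 + 6*x^2 - 9*x.
∫_{-1}^{1} of each monomial x^k gives [2/(k+1) if k even, 0 if k odd]. Integrating term-by-term (or equivalently evaluating the antiderivative F(x) = 3*x^5/5 - 5*x^4/2 + 2*x^3 - 9*x^2/2 at the endpoints):
  F(1) − F(−1) = -22/5 − (-48/5) = 26/5.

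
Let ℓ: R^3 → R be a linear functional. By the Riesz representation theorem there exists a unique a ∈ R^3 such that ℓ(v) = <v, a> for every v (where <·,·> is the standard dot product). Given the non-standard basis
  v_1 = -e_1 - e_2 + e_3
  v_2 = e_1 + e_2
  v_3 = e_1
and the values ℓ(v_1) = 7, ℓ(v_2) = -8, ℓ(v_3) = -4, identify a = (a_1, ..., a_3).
a = (-4, -4, -1)

Write a = (a_1, ..., a_3) in the standard basis. For each basis vector v_i, ℓ(v_i) = <v_i, a> is a linear equation in the a_j's. Collect the n equations into a matrix system V a = ℓ, where row i of V is v_i (expressed in the standard basis). Since V is invertible (lower-triangular with 1s on the diagonal, up to permutation), solve by back-substitution:
  V =
[[-1, -1, 1],
 [1, 1, 0],
 [1, 0, 0]]
  V a = (7, -8, -4)
Solving gives a = (-4, -4, -1).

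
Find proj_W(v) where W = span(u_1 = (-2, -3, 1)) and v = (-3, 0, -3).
proj_W(v) = (-3/7, -9/14, 3/14)

Set up U = [u_1 | ... | u_1] ∈ R^(3×1). The projector onto W = col(U) is P = U (U^T U)^(-1) U^T.
Compute U^T U =
  [14],
and U^T v = (3).
Solve U^T U · c = U^T v for the coefficients: c = (3/14). The projection is proj_W(v) = U c.
Check: (v - proj_W(v)) · u_1 = 0  (should be 0).
Result: proj_W(v) = (-3/7, -9/14, 3/14).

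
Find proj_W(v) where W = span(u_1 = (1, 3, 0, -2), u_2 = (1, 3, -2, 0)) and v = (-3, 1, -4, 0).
proj_W(v) = (1/3, 1, -7/3, 5/3)

Set up U = [u_1 | ... | u_2] ∈ R^(4×2). The projector onto W = col(U) is P = U (U^T U)^(-1) U^T.
Compute U^T U =
  [14, 10]
  [10, 14],
and U^T v = (0, 8).
Solve U^T U · c = U^T v for the coefficients: c = (-5/6, 7/6). The projection is proj_W(v) = U c.
Check: (v - proj_W(v)) · u_1 = 0  (should be 0).
Check: (v - proj_W(v)) · u_2 = 0  (should be 0).
Result: proj_W(v) = (1/3, 1, -7/3, 5/3).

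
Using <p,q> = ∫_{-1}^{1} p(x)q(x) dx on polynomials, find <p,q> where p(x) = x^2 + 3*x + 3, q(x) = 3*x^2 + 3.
<p,q> = 136/5

Expand the product: p(x)·q(x) = 3*x^4 + 9*x^3 + 12*x^2 + 9*x + 9.
∫_{-1}^{1} of each monomial x^k gives [2/(k+1) if k even, 0 if k odd]. Integrating term-by-term (or equivalently evaluating the antiderivative F(x) = 3*x^5/5 + 9*x^4/4 + 4*x^3 + 9*x^2/2 + 9*x at the endpoints):
  F(1) − F(−1) = 407/20 − (-137/20) = 136/5.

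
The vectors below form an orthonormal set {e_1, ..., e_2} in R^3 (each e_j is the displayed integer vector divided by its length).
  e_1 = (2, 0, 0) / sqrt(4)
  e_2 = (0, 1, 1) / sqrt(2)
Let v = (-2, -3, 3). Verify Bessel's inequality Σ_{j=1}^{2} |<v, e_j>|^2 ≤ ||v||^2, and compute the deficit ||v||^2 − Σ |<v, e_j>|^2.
Σ |<v, e_j>|^2 = 4; ||v||^2 = 22; deficit = 18

Write each e_j = u_j / sqrt(<u_j, u_j>) where u_j is the displayed integer vector. Then <v, e_j> = <v, u_j> / sqrt(<u_j, u_j>), so |<v, e_j>|^2 = <v, u_j>^2 / <u_j, u_j>.
Coefficients: <v, e_1> = -4/sqrt(4), <v, e_2> = 0/sqrt(2).
Square and sum: Σ |<v, e_j>|^2 = 4.
Compute ||v||^2 = v·v = 22.
Deficit = 22 − 4 = 18 ≥ 0, confirming Bessel's inequality. (The deficit equals ||v − Σ <v,e_j> e_j||^2, the squared distance from v to span{e_j}.)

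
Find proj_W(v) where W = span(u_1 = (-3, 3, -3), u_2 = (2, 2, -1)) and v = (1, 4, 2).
proj_W(v) = (45/26, 47/26, -12/13)

Set up U = [u_1 | ... | u_2] ∈ R^(3×2). The projector onto W = col(U) is P = U (U^T U)^(-1) U^T.
Compute U^T U =
  [27, 3]
  [3, 9],
and U^T v = (3, 8).
Solve U^T U · c = U^T v for the coefficients: c = (1/78, 23/26). The projection is proj_W(v) = U c.
Check: (v - proj_W(v)) · u_1 = 0  (should be 0).
Check: (v - proj_W(v)) · u_2 = 0  (should be 0).
Result: proj_W(v) = (45/26, 47/26, -12/13).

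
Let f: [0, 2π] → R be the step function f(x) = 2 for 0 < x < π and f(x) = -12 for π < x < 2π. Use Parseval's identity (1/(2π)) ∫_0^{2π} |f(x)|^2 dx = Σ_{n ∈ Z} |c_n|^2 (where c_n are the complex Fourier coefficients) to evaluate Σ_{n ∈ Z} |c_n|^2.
Σ |c_n|^2 = 74

Parseval equates the L^2 energy of f (normalised by 1/(2π)) with the ℓ^2 sum of its Fourier coefficients: (1/(2π)) ∫_0^{2π} |f|^2 = Σ |c_n|^2.
Compute the left side: (1/(2π)) [∫_0^π 2^2 dx + ∫_π^{2π} (-12)^2 dx] = (1/(2π)) · (4π + 144π) = (4 + 144)/2 = 74.
So Σ_{n ∈ Z} |c_n|^2 = 74.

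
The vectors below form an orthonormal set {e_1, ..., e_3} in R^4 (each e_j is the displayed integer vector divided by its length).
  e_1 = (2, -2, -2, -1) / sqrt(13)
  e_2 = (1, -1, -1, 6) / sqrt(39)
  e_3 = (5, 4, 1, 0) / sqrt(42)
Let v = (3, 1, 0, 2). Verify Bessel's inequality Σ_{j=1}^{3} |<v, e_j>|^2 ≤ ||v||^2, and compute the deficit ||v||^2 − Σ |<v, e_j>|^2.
Σ |<v, e_j>|^2 = 195/14; ||v||^2 = 14; deficit = 1/14

Write each e_j = u_j / sqrt(<u_j, u_j>) where u_j is the displayed integer vector. Then <v, e_j> = <v, u_j> / sqrt(<u_j, u_j>), so |<v, e_j>|^2 = <v, u_j>^2 / <u_j, u_j>.
Coefficients: <v, e_1> = 2/sqrt(13), <v, e_2> = 14/sqrt(39), <v, e_3> = 19/sqrt(42).
Square and sum: Σ |<v, e_j>|^2 = 195/14.
Compute ||v||^2 = v·v = 14.
Deficit = 14 − 195/14 = 1/14 ≥ 0, confirming Bessel's inequality. (The deficit equals ||v − Σ <v,e_j> e_j||^2, the squared distance from v to span{e_j}.)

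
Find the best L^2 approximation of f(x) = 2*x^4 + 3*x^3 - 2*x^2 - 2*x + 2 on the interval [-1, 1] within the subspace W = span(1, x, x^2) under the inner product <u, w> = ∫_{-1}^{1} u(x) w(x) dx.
g(x) = -2*x^2/7 - x/5 + 64/35

The best approximation g ∈ W is the orthogonal projection of f onto W. Writing g = a_0 + a_1 x + a_2 x^2, the coefficients solve the normal equations G · a = b where
  G_{ij} = <φ_i, φ_j> and b_i = <f, φ_i>, with φ_0 = 1, φ_1 = x, φ_2 = x^2.
G =
  [2, 0, 2/3]
  [0, 2/3, 0]
  [2/3, 0, 2/5],
b = (52/15, -2/15, 116/105).
Solving gives a_0 = 64/35, a_1 = -1/5, a_2 = -2/7, so
  g(x) = -2*x^2/7 - x/5 + 64/35.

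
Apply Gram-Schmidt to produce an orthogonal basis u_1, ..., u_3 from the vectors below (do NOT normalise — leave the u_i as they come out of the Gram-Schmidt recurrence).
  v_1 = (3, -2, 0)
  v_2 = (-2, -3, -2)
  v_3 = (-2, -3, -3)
Orthogonal basis:
  u_1 = (3, -2, 0)
  u_2 = (-2, -3, -2)
  u_3 = (4/17, 6/17, -13/17)

Apply the Gram-Schmidt recurrence
  u_1 = v_1
  u_i = v_i − Σ_{j<i} ((v_i · u_j) / (u_j · u_j)) · u_j.

Step by step this gives:
  u_1 = (3, -2, 0)
  u_2 = (-2, -3, -2)
  u_3 = (4/17, 6/17, -13/17)

Orthogonality check:
  u_2 · u_1 = 0 (should be 0)
  u_3 · u_1 = 0 (should be 0)
  u_3 · u_2 = 0 (should be 0)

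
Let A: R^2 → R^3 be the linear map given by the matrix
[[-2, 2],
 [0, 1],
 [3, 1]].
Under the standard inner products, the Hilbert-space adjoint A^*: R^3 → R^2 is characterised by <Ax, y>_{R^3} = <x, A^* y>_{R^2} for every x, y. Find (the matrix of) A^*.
A^* = A^T =
[[-2, 0, 3],
 [2, 1, 1]]

For real matrices with standard dot products, the defining identity <Ax, y> = <x, A^* y> gives (Ax)^T y = x^T (A^*) y, i.e. x^T A^T y = x^T (A^*) y. Since this holds for all x, y, we must have A^* = A^T. Therefore
A^* =
[[-2, 0, 3],
 [2, 1, 1]].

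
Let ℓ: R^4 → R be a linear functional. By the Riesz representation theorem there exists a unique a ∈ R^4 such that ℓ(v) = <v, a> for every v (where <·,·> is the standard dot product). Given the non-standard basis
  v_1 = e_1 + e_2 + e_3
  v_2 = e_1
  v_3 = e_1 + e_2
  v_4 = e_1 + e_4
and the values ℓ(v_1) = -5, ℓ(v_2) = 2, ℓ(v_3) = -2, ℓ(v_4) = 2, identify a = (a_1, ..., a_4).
a = (2, -4, -3, 0)

Write a = (a_1, ..., a_4) in the standard basis. For each basis vector v_i, ℓ(v_i) = <v_i, a> is a linear equation in the a_j's. Collect the n equations into a matrix system V a = ℓ, where row i of V is v_i (expressed in the standard basis). Since V is invertible (lower-triangular with 1s on the diagonal, up to permutation), solve by back-substitution:
  V =
[[1, 1, 1, 0],
 [1, 0, 0, 0],
 [1, 1, 0, 0],
 [1, 0, 0, 1]]
  V a = (-5, 2, -2, 2)
Solving gives a = (2, -4, -3, 0).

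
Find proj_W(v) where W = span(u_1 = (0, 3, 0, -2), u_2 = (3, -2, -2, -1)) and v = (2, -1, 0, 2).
proj_W(v) = (75/109, -203/109, -50/109, 77/109)

Set up U = [u_1 | ... | u_2] ∈ R^(4×2). The projector onto W = col(U) is P = U (U^T U)^(-1) U^T.
Compute U^T U =
  [13, -4]
  [-4, 18],
and U^T v = (-7, 6).
Solve U^T U · c = U^T v for the coefficients: c = (-51/109, 25/109). The projection is proj_W(v) = U c.
Check: (v - proj_W(v)) · u_1 = 0  (should be 0).
Check: (v - proj_W(v)) · u_2 = 0  (should be 0).
Result: proj_W(v) = (75/109, -203/109, -50/109, 77/109).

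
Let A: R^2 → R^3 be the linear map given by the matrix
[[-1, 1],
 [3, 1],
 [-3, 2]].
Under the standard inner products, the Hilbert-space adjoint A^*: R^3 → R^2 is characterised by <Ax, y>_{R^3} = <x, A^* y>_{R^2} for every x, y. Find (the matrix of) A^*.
A^* = A^T =
[[-1, 3, -3],
 [1, 1, 2]]

For real matrices with standard dot products, the defining identity <Ax, y> = <x, A^* y> gives (Ax)^T y = x^T (A^*) y, i.e. x^T A^T y = x^T (A^*) y. Since this holds for all x, y, we must have A^* = A^T. Therefore
A^* =
[[-1, 3, -3],
 [1, 1, 2]].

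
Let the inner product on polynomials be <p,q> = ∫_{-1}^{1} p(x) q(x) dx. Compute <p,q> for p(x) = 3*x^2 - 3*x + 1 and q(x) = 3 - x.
<p,q> = 14

Expand the product: p(x)·q(x) = -3*x^3 + 12*x^2 - 10*x + 3.
∫_{-1}^{1} of each monomial x^k gives [2/(k+1) if k even, 0 if k odd]. Integrating term-by-term (or equivalently evaluating the antiderivative F(x) = -3*x^4/4 + 4*x^3 - 5*x^2 + 3*x at the endpoints):
  F(1) − F(−1) = 5/4 − (-51/4) = 14.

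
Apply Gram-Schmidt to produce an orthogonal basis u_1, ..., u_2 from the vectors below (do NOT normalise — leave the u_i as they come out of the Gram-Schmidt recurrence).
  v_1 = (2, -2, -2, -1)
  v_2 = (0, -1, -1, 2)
Orthogonal basis:
  u_1 = (2, -2, -2, -1)
  u_2 = (-4/13, -9/13, -9/13, 28/13)

Apply the Gram-Schmidt recurrence
  u_1 = v_1
  u_i = v_i − Σ_{j<i} ((v_i · u_j) / (u_j · u_j)) · u_j.

Step by step this gives:
  u_1 = (2, -2, -2, -1)
  u_2 = (-4/13, -9/13, -9/13, 28/13)

Orthogonality check:
  u_2 · u_1 = 0 (should be 0)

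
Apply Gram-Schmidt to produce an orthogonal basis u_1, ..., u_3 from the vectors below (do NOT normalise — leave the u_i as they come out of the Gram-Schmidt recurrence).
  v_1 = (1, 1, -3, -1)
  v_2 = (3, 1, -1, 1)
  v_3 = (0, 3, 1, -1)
Orthogonal basis:
  u_1 = (1, 1, -3, -1)
  u_2 = (5/2, 1/2, 1/2, 3/2)
  u_3 = (-2/9, 26/9, 11/9, -1)

Apply the Gram-Schmidt recurrence
  u_1 = v_1
  u_i = v_i − Σ_{j<i} ((v_i · u_j) / (u_j · u_j)) · u_j.

Step by step this gives:
  u_1 = (1, 1, -3, -1)
  u_2 = (5/2, 1/2, 1/2, 3/2)
  u_3 = (-2/9, 26/9, 11/9, -1)

Orthogonality check:
  u_2 · u_1 = 0 (should be 0)
  u_3 · u_1 = 0 (should be 0)
  u_3 · u_2 = 0 (should be 0)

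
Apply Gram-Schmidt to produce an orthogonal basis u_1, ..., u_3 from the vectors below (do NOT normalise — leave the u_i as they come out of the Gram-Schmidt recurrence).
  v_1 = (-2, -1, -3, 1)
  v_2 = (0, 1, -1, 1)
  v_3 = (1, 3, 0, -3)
Orthogonal basis:
  u_1 = (-2, -1, -3, 1)
  u_2 = (2/5, 6/5, -2/5, 4/5)
  u_3 = (-1/3, 5/3, -4/3, -3)

Apply the Gram-Schmidt recurrence
  u_1 = v_1
  u_i = v_i − Σ_{j<i} ((v_i · u_j) / (u_j · u_j)) · u_j.

Step by step this gives:
  u_1 = (-2, -1, -3, 1)
  u_2 = (2/5, 6/5, -2/5, 4/5)
  u_3 = (-1/3, 5/3, -4/3, -3)

Orthogonality check:
  u_2 · u_1 = 0 (should be 0)
  u_3 · u_1 = 0 (should be 0)
  u_3 · u_2 = 0 (should be 0)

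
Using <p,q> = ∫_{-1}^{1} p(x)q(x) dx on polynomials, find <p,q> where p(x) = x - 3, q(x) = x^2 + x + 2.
<p,q> = -40/3

Expand the product: p(x)·q(x) = x^3 - 2*x^2 - x - 6.
∫_{-1}^{1} of each monomial x^k gives [2/(k+1) if k even, 0 if k odd]. Integrating term-by-term (or equivalently evaluating the antiderivative F(x) = x^4/4 - 2*x^3/3 - x^2/2 - 6*x at the endpoints):
  F(1) − F(−1) = -83/12 − (77/12) = -40/3.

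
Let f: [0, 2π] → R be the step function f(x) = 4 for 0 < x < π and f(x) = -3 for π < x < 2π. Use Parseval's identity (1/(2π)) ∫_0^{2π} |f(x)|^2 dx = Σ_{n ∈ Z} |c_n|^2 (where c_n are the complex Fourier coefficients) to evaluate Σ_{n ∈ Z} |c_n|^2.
Σ |c_n|^2 = 25/2

Parseval equates the L^2 energy of f (normalised by 1/(2π)) with the ℓ^2 sum of its Fourier coefficients: (1/(2π)) ∫_0^{2π} |f|^2 = Σ |c_n|^2.
Compute the left side: (1/(2π)) [∫_0^π 4^2 dx + ∫_π^{2π} (-3)^2 dx] = (1/(2π)) · (16π + 9π) = (16 + 9)/2 = 25/2.
So Σ_{n ∈ Z} |c_n|^2 = 25/2.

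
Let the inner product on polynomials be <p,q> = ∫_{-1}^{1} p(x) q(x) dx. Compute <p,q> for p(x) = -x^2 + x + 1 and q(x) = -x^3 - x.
<p,q> = -16/15

Expand the product: p(x)·q(x) = x^5 - x^4 - x^2 - x.
∫_{-1}^{1} of each monomial x^k gives [2/(k+1) if k even, 0 if k odd]. Integrating term-by-term (or equivalently evaluating the antiderivative F(x) = x^6/6 - x^5/5 - x^3/3 - x^2/2 at the endpoints):
  F(1) − F(−1) = -13/15 − (1/5) = -16/15.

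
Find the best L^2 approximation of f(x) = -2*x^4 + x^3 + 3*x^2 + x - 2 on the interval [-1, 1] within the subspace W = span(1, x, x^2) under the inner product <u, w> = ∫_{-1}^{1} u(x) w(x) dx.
g(x) = 9*x^2/7 + 8*x/5 - 64/35

The best approximation g ∈ W is the orthogonal projection of f onto W. Writing g = a_0 + a_1 x + a_2 x^2, the coefficients solve the normal equations G · a = b where
  G_{ij} = <φ_i, φ_j> and b_i = <f, φ_i>, with φ_0 = 1, φ_1 = x, φ_2 = x^2.
G =
  [2, 0, 2/3]
  [0, 2/3, 0]
  [2/3, 0, 2/5],
b = (-14/5, 16/15, -74/105).
Solving gives a_0 = -64/35, a_1 = 8/5, a_2 = 9/7, so
  g(x) = 9*x^2/7 + 8*x/5 - 64/35.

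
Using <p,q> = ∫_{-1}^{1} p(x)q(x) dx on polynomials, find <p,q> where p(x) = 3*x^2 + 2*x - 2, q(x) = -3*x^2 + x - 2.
<p,q> = 86/15

Expand the product: p(x)·q(x) = -9*x^4 - 3*x^3 + 2*x^2 - 6*x + 4.
∫_{-1}^{1} of each monomial x^k gives [2/(k+1) if k even, 0 if k odd]. Integrating term-by-term (or equivalently evaluating the antiderivative F(x) = -9*x^5/5 - 3*x^4/4 + 2*x^3/3 - 3*x^2 + 4*x at the endpoints):
  F(1) − F(−1) = -53/60 − (-397/60) = 86/15.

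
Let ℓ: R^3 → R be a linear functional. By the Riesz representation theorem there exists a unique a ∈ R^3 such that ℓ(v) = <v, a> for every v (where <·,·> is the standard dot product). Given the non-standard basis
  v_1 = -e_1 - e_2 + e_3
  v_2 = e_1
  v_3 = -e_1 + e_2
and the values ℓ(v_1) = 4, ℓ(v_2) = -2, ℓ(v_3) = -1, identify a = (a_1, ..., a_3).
a = (-2, -3, -1)

Write a = (a_1, ..., a_3) in the standard basis. For each basis vector v_i, ℓ(v_i) = <v_i, a> is a linear equation in the a_j's. Collect the n equations into a matrix system V a = ℓ, where row i of V is v_i (expressed in the standard basis). Since V is invertible (lower-triangular with 1s on the diagonal, up to permutation), solve by back-substitution:
  V =
[[-1, -1, 1],
 [1, 0, 0],
 [-1, 1, 0]]
  V a = (4, -2, -1)
Solving gives a = (-2, -3, -1).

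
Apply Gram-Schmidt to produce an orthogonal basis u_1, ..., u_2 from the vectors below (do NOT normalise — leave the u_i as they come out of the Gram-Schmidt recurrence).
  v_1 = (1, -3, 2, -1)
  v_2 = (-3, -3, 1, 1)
Orthogonal basis:
  u_1 = (1, -3, 2, -1)
  u_2 = (-52/15, -8/5, 1/15, 22/15)

Apply the Gram-Schmidt recurrence
  u_1 = v_1
  u_i = v_i − Σ_{j<i} ((v_i · u_j) / (u_j · u_j)) · u_j.

Step by step this gives:
  u_1 = (1, -3, 2, -1)
  u_2 = (-52/15, -8/5, 1/15, 22/15)

Orthogonality check:
  u_2 · u_1 = 0 (should be 0)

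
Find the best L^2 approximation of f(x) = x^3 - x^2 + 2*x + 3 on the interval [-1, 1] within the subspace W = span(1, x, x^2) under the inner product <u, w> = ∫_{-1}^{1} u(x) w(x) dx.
g(x) = -x^2 + 13*x/5 + 3

The best approximation g ∈ W is the orthogonal projection of f onto W. Writing g = a_0 + a_1 x + a_2 x^2, the coefficients solve the normal equations G · a = b where
  G_{ij} = <φ_i, φ_j> and b_i = <f, φ_i>, with φ_0 = 1, φ_1 = x, φ_2 = x^2.
G =
  [2, 0, 2/3]
  [0, 2/3, 0]
  [2/3, 0, 2/5],
b = (16/3, 26/15, 8/5).
Solving gives a_0 = 3, a_1 = 13/5, a_2 = -1, so
  g(x) = -x^2 + 13*x/5 + 3.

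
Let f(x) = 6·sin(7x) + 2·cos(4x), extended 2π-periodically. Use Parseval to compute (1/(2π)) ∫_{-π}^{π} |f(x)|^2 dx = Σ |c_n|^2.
Σ |c_n|^2 = 20

Expand |f|^2 and use orthogonality of {sin(nx), cos(mx)} on [-π, π]:
  ∫_{-π}^{π} sin(nx)^2 dx = π, ∫ cos(mx)^2 dx = π, and cross terms integrate to 0.
So ∫_{-π}^{π} f(x)^2 dx = 6^2 · π + 2^2 · π = (36 + 4)π.
Divide by 2π: (36 + 4)/2 = 20.
By Parseval, this equals Σ |c_n|^2.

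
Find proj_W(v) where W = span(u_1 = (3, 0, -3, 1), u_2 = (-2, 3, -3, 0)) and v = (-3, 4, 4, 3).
proj_W(v) = (-1578/409, 504/409, 738/409, -414/409)

Set up U = [u_1 | ... | u_2] ∈ R^(4×2). The projector onto W = col(U) is P = U (U^T U)^(-1) U^T.
Compute U^T U =
  [19, 3]
  [3, 22],
and U^T v = (-18, 6).
Solve U^T U · c = U^T v for the coefficients: c = (-414/409, 168/409). The projection is proj_W(v) = U c.
Check: (v - proj_W(v)) · u_1 = 0  (should be 0).
Check: (v - proj_W(v)) · u_2 = 0  (should be 0).
Result: proj_W(v) = (-1578/409, 504/409, 738/409, -414/409).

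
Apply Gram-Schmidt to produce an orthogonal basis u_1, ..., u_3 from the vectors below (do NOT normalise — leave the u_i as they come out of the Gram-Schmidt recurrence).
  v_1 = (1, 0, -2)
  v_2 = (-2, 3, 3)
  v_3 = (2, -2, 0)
Orthogonal basis:
  u_1 = (1, 0, -2)
  u_2 = (-2/5, 3, -1/5)
  u_3 = (30/23, 5/23, 15/23)

Apply the Gram-Schmidt recurrence
  u_1 = v_1
  u_i = v_i − Σ_{j<i} ((v_i · u_j) / (u_j · u_j)) · u_j.

Step by step this gives:
  u_1 = (1, 0, -2)
  u_2 = (-2/5, 3, -1/5)
  u_3 = (30/23, 5/23, 15/23)

Orthogonality check:
  u_2 · u_1 = 0 (should be 0)
  u_3 · u_1 = 0 (should be 0)
  u_3 · u_2 = 0 (should be 0)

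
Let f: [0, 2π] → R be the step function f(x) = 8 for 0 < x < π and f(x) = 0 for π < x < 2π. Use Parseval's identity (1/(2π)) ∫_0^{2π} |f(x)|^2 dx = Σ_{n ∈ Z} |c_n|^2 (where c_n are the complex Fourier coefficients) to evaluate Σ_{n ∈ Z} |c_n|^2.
Σ |c_n|^2 = 32

Parseval equates the L^2 energy of f (normalised by 1/(2π)) with the ℓ^2 sum of its Fourier coefficients: (1/(2π)) ∫_0^{2π} |f|^2 = Σ |c_n|^2.
Compute the left side: (1/(2π)) [∫_0^π 8^2 dx + ∫_π^{2π} 0^2 dx] = (1/(2π)) · (64π + 0π) = (64 + 0)/2 = 32.
So Σ_{n ∈ Z} |c_n|^2 = 32.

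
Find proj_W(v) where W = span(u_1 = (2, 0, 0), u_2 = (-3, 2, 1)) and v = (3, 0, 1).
proj_W(v) = (3, 2/5, 1/5)

Set up U = [u_1 | ... | u_2] ∈ R^(3×2). The projector onto W = col(U) is P = U (U^T U)^(-1) U^T.
Compute U^T U =
  [4, -6]
  [-6, 14],
and U^T v = (6, -8).
Solve U^T U · c = U^T v for the coefficients: c = (9/5, 1/5). The projection is proj_W(v) = U c.
Check: (v - proj_W(v)) · u_1 = 0  (should be 0).
Check: (v - proj_W(v)) · u_2 = 0  (should be 0).
Result: proj_W(v) = (3, 2/5, 1/5).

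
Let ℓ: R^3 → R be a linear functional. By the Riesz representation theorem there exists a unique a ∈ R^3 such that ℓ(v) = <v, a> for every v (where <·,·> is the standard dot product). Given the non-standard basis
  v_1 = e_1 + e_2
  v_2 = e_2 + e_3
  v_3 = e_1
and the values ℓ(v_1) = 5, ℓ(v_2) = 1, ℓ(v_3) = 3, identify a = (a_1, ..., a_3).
a = (3, 2, -1)

Write a = (a_1, ..., a_3) in the standard basis. For each basis vector v_i, ℓ(v_i) = <v_i, a> is a linear equation in the a_j's. Collect the n equations into a matrix system V a = ℓ, where row i of V is v_i (expressed in the standard basis). Since V is invertible (lower-triangular with 1s on the diagonal, up to permutation), solve by back-substitution:
  V =
[[1, 1, 0],
 [0, 1, 1],
 [1, 0, 0]]
  V a = (5, 1, 3)
Solving gives a = (3, 2, -1).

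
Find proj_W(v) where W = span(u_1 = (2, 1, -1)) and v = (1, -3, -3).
proj_W(v) = (2/3, 1/3, -1/3)

Set up U = [u_1 | ... | u_1] ∈ R^(3×1). The projector onto W = col(U) is P = U (U^T U)^(-1) U^T.
Compute U^T U =
  [6],
and U^T v = (2).
Solve U^T U · c = U^T v for the coefficients: c = (1/3). The projection is proj_W(v) = U c.
Check: (v - proj_W(v)) · u_1 = 0  (should be 0).
Result: proj_W(v) = (2/3, 1/3, -1/3).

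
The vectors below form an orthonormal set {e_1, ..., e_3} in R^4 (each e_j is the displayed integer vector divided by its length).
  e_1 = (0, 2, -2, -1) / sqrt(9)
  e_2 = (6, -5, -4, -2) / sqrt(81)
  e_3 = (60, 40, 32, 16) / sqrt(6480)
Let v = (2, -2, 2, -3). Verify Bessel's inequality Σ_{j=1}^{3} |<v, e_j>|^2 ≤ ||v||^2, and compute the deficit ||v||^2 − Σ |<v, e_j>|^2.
Σ |<v, e_j>|^2 = 41/5; ||v||^2 = 21; deficit = 64/5

Write each e_j = u_j / sqrt(<u_j, u_j>) where u_j is the displayed integer vector. Then <v, e_j> = <v, u_j> / sqrt(<u_j, u_j>), so |<v, e_j>|^2 = <v, u_j>^2 / <u_j, u_j>.
Coefficients: <v, e_1> = -5/sqrt(9), <v, e_2> = 20/sqrt(81), <v, e_3> = 56/sqrt(6480).
Square and sum: Σ |<v, e_j>|^2 = 41/5.
Compute ||v||^2 = v·v = 21.
Deficit = 21 − 41/5 = 64/5 ≥ 0, confirming Bessel's inequality. (The deficit equals ||v − Σ <v,e_j> e_j||^2, the squared distance from v to span{e_j}.)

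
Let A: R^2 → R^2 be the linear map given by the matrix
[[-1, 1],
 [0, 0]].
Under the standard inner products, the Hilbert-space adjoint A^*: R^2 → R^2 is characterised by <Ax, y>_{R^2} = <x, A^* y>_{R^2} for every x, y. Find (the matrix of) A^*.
A^* = A^T =
[[-1, 0],
 [1, 0]]

For real matrices with standard dot products, the defining identity <Ax, y> = <x, A^* y> gives (Ax)^T y = x^T (A^*) y, i.e. x^T A^T y = x^T (A^*) y. Since this holds for all x, y, we must have A^* = A^T. Therefore
A^* =
[[-1, 0],
 [1, 0]].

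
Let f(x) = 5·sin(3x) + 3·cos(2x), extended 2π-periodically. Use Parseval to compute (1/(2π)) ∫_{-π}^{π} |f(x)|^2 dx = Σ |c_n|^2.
Σ |c_n|^2 = 17

Expand |f|^2 and use orthogonality of {sin(nx), cos(mx)} on [-π, π]:
  ∫_{-π}^{π} sin(nx)^2 dx = π, ∫ cos(mx)^2 dx = π, and cross terms integrate to 0.
So ∫_{-π}^{π} f(x)^2 dx = 5^2 · π + 3^2 · π = (25 + 9)π.
Divide by 2π: (25 + 9)/2 = 17.
By Parseval, this equals Σ |c_n|^2.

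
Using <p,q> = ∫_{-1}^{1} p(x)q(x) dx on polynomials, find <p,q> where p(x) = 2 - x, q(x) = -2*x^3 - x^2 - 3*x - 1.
<p,q> = -38/15

Expand the product: p(x)·q(x) = 2*x^4 - 3*x^3 + x^2 - 5*x - 2.
∫_{-1}^{1} of each monomial x^k gives [2/(k+1) if k even, 0 if k odd]. Integrating term-by-term (or equivalently evaluating the antiderivative F(x) = 2*x^5/5 - 3*x^4/4 + x^3/3 - 5*x^2/2 - 2*x at the endpoints):
  F(1) − F(−1) = -271/60 − (-119/60) = -38/15.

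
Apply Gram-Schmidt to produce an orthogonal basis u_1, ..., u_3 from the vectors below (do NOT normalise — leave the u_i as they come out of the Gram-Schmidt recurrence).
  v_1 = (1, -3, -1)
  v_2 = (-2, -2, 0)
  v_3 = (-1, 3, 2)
Orthogonal basis:
  u_1 = (1, -3, -1)
  u_2 = (-26/11, -10/11, 4/11)
  u_3 = (2/9, -2/9, 8/9)

Apply the Gram-Schmidt recurrence
  u_1 = v_1
  u_i = v_i − Σ_{j<i} ((v_i · u_j) / (u_j · u_j)) · u_j.

Step by step this gives:
  u_1 = (1, -3, -1)
  u_2 = (-26/11, -10/11, 4/11)
  u_3 = (2/9, -2/9, 8/9)

Orthogonality check:
  u_2 · u_1 = 0 (should be 0)
  u_3 · u_1 = 0 (should be 0)
  u_3 · u_2 = 0 (should be 0)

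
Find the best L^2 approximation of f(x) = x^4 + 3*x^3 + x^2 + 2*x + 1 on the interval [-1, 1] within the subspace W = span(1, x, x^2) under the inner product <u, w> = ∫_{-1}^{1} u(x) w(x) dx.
g(x) = 13*x^2/7 + 19*x/5 + 32/35

The best approximation g ∈ W is the orthogonal projection of f onto W. Writing g = a_0 + a_1 x + a_2 x^2, the coefficients solve the normal equations G · a = b where
  G_{ij} = <φ_i, φ_j> and b_i = <f, φ_i>, with φ_0 = 1, φ_1 = x, φ_2 = x^2.
G =
  [2, 0, 2/3]
  [0, 2/3, 0]
  [2/3, 0, 2/5],
b = (46/15, 38/15, 142/105).
Solving gives a_0 = 32/35, a_1 = 19/5, a_2 = 13/7, so
  g(x) = 13*x^2/7 + 19*x/5 + 32/35.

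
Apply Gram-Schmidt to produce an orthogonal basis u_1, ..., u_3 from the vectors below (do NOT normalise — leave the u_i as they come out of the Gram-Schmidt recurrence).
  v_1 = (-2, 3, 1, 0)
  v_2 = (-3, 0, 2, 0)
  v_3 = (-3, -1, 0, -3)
Orthogonal basis:
  u_1 = (-2, 3, 1, 0)
  u_2 = (-13/7, -12/7, 10/7, 0)
  u_3 = (-57/59, -19/118, -171/118, -3)

Apply the Gram-Schmidt recurrence
  u_1 = v_1
  u_i = v_i − Σ_{j<i} ((v_i · u_j) / (u_j · u_j)) · u_j.

Step by step this gives:
  u_1 = (-2, 3, 1, 0)
  u_2 = (-13/7, -12/7, 10/7, 0)
  u_3 = (-57/59, -19/118, -171/118, -3)

Orthogonality check:
  u_2 · u_1 = 0 (should be 0)
  u_3 · u_1 = 0 (should be 0)
  u_3 · u_2 = 0 (should be 0)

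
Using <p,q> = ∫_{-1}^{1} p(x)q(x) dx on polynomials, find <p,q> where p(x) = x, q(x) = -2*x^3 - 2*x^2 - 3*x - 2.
<p,q> = -14/5

Expand the product: p(x)·q(x) = -2*x^4 - 2*x^3 - 3*x^2 - 2*x.
∫_{-1}^{1} of each monomial x^k gives [2/(k+1) if k even, 0 if k odd]. Integrating term-by-term (or equivalently evaluating the antiderivative F(x) = -2*x^5/5 - x^4/2 - x^3 - x^2 at the endpoints):
  F(1) − F(−1) = -29/10 − (-1/10) = -14/5.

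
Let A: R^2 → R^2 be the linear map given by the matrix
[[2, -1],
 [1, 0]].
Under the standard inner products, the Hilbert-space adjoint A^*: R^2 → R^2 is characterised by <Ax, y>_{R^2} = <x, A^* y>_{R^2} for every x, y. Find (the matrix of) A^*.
A^* = A^T =
[[2, 1],
 [-1, 0]]

For real matrices with standard dot products, the defining identity <Ax, y> = <x, A^* y> gives (Ax)^T y = x^T (A^*) y, i.e. x^T A^T y = x^T (A^*) y. Since this holds for all x, y, we must have A^* = A^T. Therefore
A^* =
[[2, 1],
 [-1, 0]].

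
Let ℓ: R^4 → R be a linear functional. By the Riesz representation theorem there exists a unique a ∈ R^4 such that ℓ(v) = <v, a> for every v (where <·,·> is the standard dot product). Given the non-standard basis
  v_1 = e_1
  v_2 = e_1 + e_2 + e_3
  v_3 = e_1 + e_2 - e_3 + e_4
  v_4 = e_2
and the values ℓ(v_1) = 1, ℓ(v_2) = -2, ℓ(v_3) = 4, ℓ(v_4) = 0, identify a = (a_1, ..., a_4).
a = (1, 0, -3, 0)

Write a = (a_1, ..., a_4) in the standard basis. For each basis vector v_i, ℓ(v_i) = <v_i, a> is a linear equation in the a_j's. Collect the n equations into a matrix system V a = ℓ, where row i of V is v_i (expressed in the standard basis). Since V is invertible (lower-triangular with 1s on the diagonal, up to permutation), solve by back-substitution:
  V =
[[1, 0, 0, 0],
 [1, 1, 1, 0],
 [1, 1, -1, 1],
 [0, 1, 0, 0]]
  V a = (1, -2, 4, 0)
Solving gives a = (1, 0, -3, 0).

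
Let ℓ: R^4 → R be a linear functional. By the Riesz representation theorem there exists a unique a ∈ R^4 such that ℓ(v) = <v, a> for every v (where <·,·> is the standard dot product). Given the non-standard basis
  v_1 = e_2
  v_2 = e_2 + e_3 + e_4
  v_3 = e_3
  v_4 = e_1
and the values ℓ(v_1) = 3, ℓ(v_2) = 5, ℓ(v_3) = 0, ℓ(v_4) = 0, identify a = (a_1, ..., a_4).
a = (0, 3, 0, 2)

Write a = (a_1, ..., a_4) in the standard basis. For each basis vector v_i, ℓ(v_i) = <v_i, a> is a linear equation in the a_j's. Collect the n equations into a matrix system V a = ℓ, where row i of V is v_i (expressed in the standard basis). Since V is invertible (lower-triangular with 1s on the diagonal, up to permutation), solve by back-substitution:
  V =
[[0, 1, 0, 0],
 [0, 1, 1, 1],
 [0, 0, 1, 0],
 [1, 0, 0, 0]]
  V a = (3, 5, 0, 0)
Solving gives a = (0, 3, 0, 2).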